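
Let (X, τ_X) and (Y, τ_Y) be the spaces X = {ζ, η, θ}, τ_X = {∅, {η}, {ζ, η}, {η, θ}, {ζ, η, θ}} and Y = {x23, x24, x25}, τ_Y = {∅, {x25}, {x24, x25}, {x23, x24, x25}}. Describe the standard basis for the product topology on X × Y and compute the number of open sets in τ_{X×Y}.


Basis B = {∅ × ∅, {η} × {x25}, {ζ, η} × {x25}, {η} × {x24, x25}, {η, θ} × {x25}, {ζ, η, θ} × {x25}, {η} × {x23, x24, x25}, {ζ, η} × {x24, x25}, {η, θ} × {x24, x25}, {ζ, η} × {x23, x24, x25}, {ζ, η, θ} × {x24, x25}, {η, θ} × {x23, x24, x25}, {ζ, η, θ} × {x23, x24, x25}}; |τ_{X×Y}| = 30.

Enumerate products U × V with U ∈ τ_X, V ∈ τ_Y (deduplicated):
  ∅ × ∅ = {} (∅)
  {η} × {x25} = {(η,x25)}
  {ζ, η} × {x25} = {(ζ,x25), (η,x25)}
  {η} × {x24, x25} = {(η,x24), (η,x25)}
  {η, θ} × {x25} = {(η,x25), (θ,x25)}
  {ζ, η, θ} × {x25} = {(ζ,x25), (η,x25), (θ,x25)}
  {η} × {x23, x24, x25} = {(η,x23), (η,x24), (η,x25)}
  {ζ, η} × {x24, x25} = {(ζ,x24), (ζ,x25), (η,x24), (η,x25)}
  {η, θ} × {x24, x25} = {(η,x24), (η,x25), (θ,x24), (θ,x25)}
  {ζ, η} × {x23, x24, x25} = {(ζ,x23), (ζ,x24), (ζ,x25), (η,x23), (η,x24), (η,x25)}
  {ζ, η, θ} × {x24, x25} = {(ζ,x24), (ζ,x25), (η,x24), (η,x25), (θ,x24), (θ,x25)}
  {η, θ} × {x23, x24, x25} = {(η,x23), (η,x24), (η,x25), (θ,x23), (θ,x24), (θ,x25)}
  {ζ, η, θ} × {x23, x24, x25} = {(ζ,x23), (ζ,x24), (ζ,x25), (η,x23), (η,x24), (η,x25), (θ,x23), (θ,x24), (θ,x25)}
These 13 distinct sets form the basis B.
Close under arbitrary unions to get τ_{X×Y}; counting gives |τ_{X×Y}| = 30.


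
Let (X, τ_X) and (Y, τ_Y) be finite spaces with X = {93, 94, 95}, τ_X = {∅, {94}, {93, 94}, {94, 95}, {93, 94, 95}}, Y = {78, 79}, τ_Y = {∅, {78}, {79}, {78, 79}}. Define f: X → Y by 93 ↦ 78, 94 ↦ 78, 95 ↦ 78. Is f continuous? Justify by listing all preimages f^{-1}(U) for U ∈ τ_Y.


f IS continuous.

Compute f^{-1}(U) for each U ∈ τ_Y:
  U = ∅: f^{-1}(U) = ∅ ∈ τ_X ✓.
  U = {78}: f^{-1}(U) = {93, 94, 95} ∈ τ_X ✓.
  U = {79}: f^{-1}(U) = ∅ ∈ τ_X ✓.
  U = {78, 79}: f^{-1}(U) = {93, 94, 95} ∈ τ_X ✓.
Every preimage lies in τ_X, so f IS continuous.


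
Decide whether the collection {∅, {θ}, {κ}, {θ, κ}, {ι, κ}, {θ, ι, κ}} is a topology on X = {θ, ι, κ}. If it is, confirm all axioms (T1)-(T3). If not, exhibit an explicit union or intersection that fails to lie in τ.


τ IS a topology on X.

Axiom (T1): ∅ ∈ τ? Yes; X ∈ τ? Yes.
Axiom (T2/T3): check pairwise unions and intersections of members of τ.
All pairwise intersections and unions checked — each lies in τ. Therefore τ satisfies (T1), (T2), (T3): it IS a topology on X.


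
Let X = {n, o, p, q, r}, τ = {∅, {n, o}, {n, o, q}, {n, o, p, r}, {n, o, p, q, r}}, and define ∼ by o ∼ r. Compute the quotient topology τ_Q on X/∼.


X/∼ = {[n], [o=r], [p], [q]}; |τ_Q| = 3.

Equivalence classes: [n], [o=r], [p], [q].
Quotient map π: X → X/∼ sends n ↦ [n], o ↦ [o=r], p ↦ [p], q ↦ [q], r ↦ [o=r].
For each subset V ⊆ X/∼, compute π^{-1}(V) ⊆ X and check whether π^{-1}(V) ∈ τ. V is open in τ_Q iff π^{-1}(V) ∈ τ.
  V = {}: π^{-1}(V) = ∅ ∈ τ ✓.
  V = {[n]}: π^{-1}(V) = {n} ∉ τ ✗.
  V = {[o=r]}: π^{-1}(V) = {o, r} ∉ τ ✗.
  V = {[n], [o=r]}: π^{-1}(V) = {n, o, r} ∉ τ ✗.
  V = {[p]}: π^{-1}(V) = {p} ∉ τ ✗.
  V = {[n], [p]}: π^{-1}(V) = {n, p} ∉ τ ✗.
  V = {[o=r], [p]}: π^{-1}(V) = {o, p, r} ∉ τ ✗.
  V = {[n], [o=r], [p]}: π^{-1}(V) = {n, o, p, r} ∈ τ ✓.
  V = {[q]}: π^{-1}(V) = {q} ∉ τ ✗.
  V = {[n], [q]}: π^{-1}(V) = {n, q} ∉ τ ✗.
  V = {[o=r], [q]}: π^{-1}(V) = {o, q, r} ∉ τ ✗.
  V = {[n], [o=r], [q]}: π^{-1}(V) = {n, o, q, r} ∉ τ ✗.
  V = {[p], [q]}: π^{-1}(V) = {p, q} ∉ τ ✗.
  V = {[n], [p], [q]}: π^{-1}(V) = {n, p, q} ∉ τ ✗.
  V = {[o=r], [p], [q]}: π^{-1}(V) = {o, p, q, r} ∉ τ ✗.
  V = {[n], [o=r], [p], [q]}: π^{-1}(V) = {n, o, p, q, r} ∈ τ ✓.
Open sets in the quotient: τ_Q = {{}, {[n], [o=r], [p]}, {[n], [o=r], [p], [q]}} (3 elements).


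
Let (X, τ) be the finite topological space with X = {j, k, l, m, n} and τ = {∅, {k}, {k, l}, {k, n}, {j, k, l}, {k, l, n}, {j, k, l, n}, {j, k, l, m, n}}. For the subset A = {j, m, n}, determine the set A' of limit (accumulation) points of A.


A' = {m}

For each x ∈ X, list the open sets U ∈ τ with x ∈ U, then check whether U ∩ (A ∖ {x}) ≠ ∅ for every such U.
  x = j: open {j, k, l} ∋ x has {j, k, l} ∩ (A ∖ {j}) = ∅, so x is NOT a limit point.
  x = k: open {k} ∋ x has {k} ∩ (A ∖ {k}) = ∅, so x is NOT a limit point.
  x = l: open {k, l} ∋ x has {k, l} ∩ (A ∖ {l}) = ∅, so x is NOT a limit point.
  x = m: opens ∋ x are {j, k, l, m, n}; each meets A ∖ {m}, so x IS a limit point.
  x = n: open {k, n} ∋ x has {k, n} ∩ (A ∖ {n}) = ∅, so x is NOT a limit point.
Collecting: A' = {m}.


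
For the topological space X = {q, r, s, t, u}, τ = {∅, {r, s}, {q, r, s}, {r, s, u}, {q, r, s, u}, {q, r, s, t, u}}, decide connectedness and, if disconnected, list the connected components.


(X, τ) is connected.

Find clopen sets (U ∈ τ with X ∖ U ∈ τ):
  U = ∅, X ∖ U = {q, r, s, t, u} — both open, so U is clopen.
  U = {q, r, s, t, u}, X ∖ U = ∅ — both open, so U is clopen.
Only trivial clopens (∅ and X) exist, so (X, τ) is connected.
Compute connected components by grouping points that agree on all clopens:
  component: {q, r, s, t, u}


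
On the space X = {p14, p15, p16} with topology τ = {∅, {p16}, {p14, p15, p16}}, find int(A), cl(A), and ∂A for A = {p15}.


int(A) = ∅, cl(A) = {p14, p15}, ∂A = {p14, p15}.

Closed sets in (X, τ) are complements of opens:
  closed(X, τ) = {∅, {p14, p15}, {p14, p15, p16}}.
int(A) = ⋃ {U ∈ τ : U ⊆ A}. Opens contained in A: ∅.
Taking the union of these: int(A) = ∅.
cl(A) = ⋂ {C closed : A ⊆ C}. Closed sets containing A: {p14, p15}, {p14, p15, p16}.
Intersecting these: cl(A) = {p14, p15}.
∂A = cl(A) ∖ int(A) = {p14, p15} ∖ ∅ = {p14, p15}.


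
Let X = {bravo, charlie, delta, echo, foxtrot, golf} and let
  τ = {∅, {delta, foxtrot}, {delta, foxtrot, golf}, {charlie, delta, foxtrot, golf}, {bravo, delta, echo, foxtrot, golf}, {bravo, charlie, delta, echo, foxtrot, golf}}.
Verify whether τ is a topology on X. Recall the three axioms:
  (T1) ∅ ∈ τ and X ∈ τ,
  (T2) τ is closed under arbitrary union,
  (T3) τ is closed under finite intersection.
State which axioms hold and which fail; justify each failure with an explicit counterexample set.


τ IS a topology on X.

Axiom (T1): ∅ ∈ τ? Yes; X ∈ τ? Yes.
Axiom (T2/T3): check pairwise unions and intersections of members of τ.
All pairwise intersections and unions checked — each lies in τ. Therefore τ satisfies (T1), (T2), (T3): it IS a topology on X.


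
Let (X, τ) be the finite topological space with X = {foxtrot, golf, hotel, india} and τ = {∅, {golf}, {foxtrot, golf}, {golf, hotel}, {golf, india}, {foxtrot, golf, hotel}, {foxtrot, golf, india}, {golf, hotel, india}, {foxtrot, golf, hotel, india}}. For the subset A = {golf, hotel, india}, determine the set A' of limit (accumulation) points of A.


A' = {foxtrot, hotel, india}

For each x ∈ X, list the open sets U ∈ τ with x ∈ U, then check whether U ∩ (A ∖ {x}) ≠ ∅ for every such U.
  x = foxtrot: opens ∋ x are {foxtrot, golf}, {foxtrot, golf, hotel}, {foxtrot, golf, india}, {foxtrot, golf, hotel, india}; each meets A ∖ {foxtrot}, so x IS a limit point.
  x = golf: open {golf} ∋ x has {golf} ∩ (A ∖ {golf}) = ∅, so x is NOT a limit point.
  x = hotel: opens ∋ x are {golf, hotel}, {foxtrot, golf, hotel}, {golf, hotel, india}, {foxtrot, golf, hotel, india}; each meets A ∖ {hotel}, so x IS a limit point.
  x = india: opens ∋ x are {golf, india}, {foxtrot, golf, india}, {golf, hotel, india}, {foxtrot, golf, hotel, india}; each meets A ∖ {india}, so x IS a limit point.
Collecting: A' = {foxtrot, hotel, india}.


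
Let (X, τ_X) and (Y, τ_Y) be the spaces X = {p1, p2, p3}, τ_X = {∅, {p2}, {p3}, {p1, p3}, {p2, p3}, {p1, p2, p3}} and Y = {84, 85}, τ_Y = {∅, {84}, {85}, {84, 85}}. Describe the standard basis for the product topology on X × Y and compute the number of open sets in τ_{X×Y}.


Basis B = {∅ × ∅, {p2} × {84}, {p2} × {85}, {p3} × {84}, {p3} × {85}, {p1, p3} × {84}, {p1, p3} × {85}, {p2} × {84, 85}, {p2, p3} × {84}, {p2, p3} × {85}, {p3} × {84, 85}, {p1, p2, p3} × {84}, {p1, p2, p3} × {85}, {p1, p3} × {84, 85}, {p2, p3} × {84, 85}, {p1, p2, p3} × {84, 85}}; |τ_{X×Y}| = 36.

Enumerate products U × V with U ∈ τ_X, V ∈ τ_Y (deduplicated):
  ∅ × ∅ = {} (∅)
  {p2} × {84} = {(p2,84)}
  {p2} × {85} = {(p2,85)}
  {p3} × {84} = {(p3,84)}
  {p3} × {85} = {(p3,85)}
  {p1, p3} × {84} = {(p1,84), (p3,84)}
  {p1, p3} × {85} = {(p1,85), (p3,85)}
  {p2} × {84, 85} = {(p2,84), (p2,85)}
  {p2, p3} × {84} = {(p2,84), (p3,84)}
  {p2, p3} × {85} = {(p2,85), (p3,85)}
  {p3} × {84, 85} = {(p3,84), (p3,85)}
  {p1, p2, p3} × {84} = {(p1,84), (p2,84), (p3,84)}
  {p1, p2, p3} × {85} = {(p1,85), (p2,85), (p3,85)}
  {p1, p3} × {84, 85} = {(p1,84), (p1,85), (p3,84), (p3,85)}
  {p2, p3} × {84, 85} = {(p2,84), (p2,85), (p3,84), (p3,85)}
  {p1, p2, p3} × {84, 85} = {(p1,84), (p1,85), (p2,84), (p2,85), (p3,84), (p3,85)}
These 16 distinct sets form the basis B.
Close under arbitrary unions to get τ_{X×Y}; counting gives |τ_{X×Y}| = 36.


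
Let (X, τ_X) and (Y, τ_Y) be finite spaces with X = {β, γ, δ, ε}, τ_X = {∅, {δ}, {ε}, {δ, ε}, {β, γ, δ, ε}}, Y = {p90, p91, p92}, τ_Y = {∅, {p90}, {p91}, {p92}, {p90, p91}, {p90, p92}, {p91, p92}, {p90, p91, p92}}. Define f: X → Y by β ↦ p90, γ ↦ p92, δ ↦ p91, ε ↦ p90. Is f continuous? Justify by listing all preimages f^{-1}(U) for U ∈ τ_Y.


f is NOT continuous.

Compute f^{-1}(U) for each U ∈ τ_Y:
  U = ∅: f^{-1}(U) = ∅ ∈ τ_X ✓.
  U = {p90}: f^{-1}(U) = {β, ε} ∉ τ_X ✗.
  U = {p91}: f^{-1}(U) = {δ} ∈ τ_X ✓.
  U = {p92}: f^{-1}(U) = {γ} ∉ τ_X ✗.
  U = {p90, p91}: f^{-1}(U) = {β, δ, ε} ∉ τ_X ✗.
  U = {p90, p92}: f^{-1}(U) = {β, γ, ε} ∉ τ_X ✗.
  U = {p91, p92}: f^{-1}(U) = {γ, δ} ∉ τ_X ✗.
  U = {p90, p91, p92}: f^{-1}(U) = {β, γ, δ, ε} ∈ τ_X ✓.
Found U = {p90} with f^{-1}(U) = {β, ε} not in τ_X. Therefore f is NOT continuous.


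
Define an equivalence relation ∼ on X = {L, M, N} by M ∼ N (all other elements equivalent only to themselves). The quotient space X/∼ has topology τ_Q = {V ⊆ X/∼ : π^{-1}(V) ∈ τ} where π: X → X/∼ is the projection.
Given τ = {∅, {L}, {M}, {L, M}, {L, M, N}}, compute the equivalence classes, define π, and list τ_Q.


X/∼ = {[L], [M=N]}; |τ_Q| = 3.

Equivalence classes: [L], [M=N].
Quotient map π: X → X/∼ sends L ↦ [L], M ↦ [M=N], N ↦ [M=N].
For each subset V ⊆ X/∼, compute π^{-1}(V) ⊆ X and check whether π^{-1}(V) ∈ τ. V is open in τ_Q iff π^{-1}(V) ∈ τ.
  V = {}: π^{-1}(V) = ∅ ∈ τ ✓.
  V = {[L]}: π^{-1}(V) = {L} ∈ τ ✓.
  V = {[M=N]}: π^{-1}(V) = {M, N} ∉ τ ✗.
  V = {[L], [M=N]}: π^{-1}(V) = {L, M, N} ∈ τ ✓.
Open sets in the quotient: τ_Q = {{}, {[L]}, {[L], [M=N]}} (3 elements).


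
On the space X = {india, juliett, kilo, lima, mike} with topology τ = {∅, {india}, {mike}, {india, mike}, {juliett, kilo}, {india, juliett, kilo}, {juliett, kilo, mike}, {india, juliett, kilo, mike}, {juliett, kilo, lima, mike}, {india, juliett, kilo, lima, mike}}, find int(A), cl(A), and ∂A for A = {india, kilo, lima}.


int(A) = {india}, cl(A) = {india, juliett, kilo, lima}, ∂A = {juliett, kilo, lima}.

Closed sets in (X, τ) are complements of opens:
  closed(X, τ) = {∅, {india}, {lima}, {india, lima}, {lima, mike}, {india, lima, mike}, {juliett, kilo, lima}, {india, juliett, kilo, lima}, {juliett, kilo, lima, mike}, {india, juliett, kilo, lima, mike}}.
int(A) = ⋃ {U ∈ τ : U ⊆ A}. Opens contained in A: ∅, {india}.
Taking the union of these: int(A) = {india}.
cl(A) = ⋂ {C closed : A ⊆ C}. Closed sets containing A: {india, juliett, kilo, lima}, {india, juliett, kilo, lima, mike}.
Intersecting these: cl(A) = {india, juliett, kilo, lima}.
∂A = cl(A) ∖ int(A) = {india, juliett, kilo, lima} ∖ {india} = {juliett, kilo, lima}.


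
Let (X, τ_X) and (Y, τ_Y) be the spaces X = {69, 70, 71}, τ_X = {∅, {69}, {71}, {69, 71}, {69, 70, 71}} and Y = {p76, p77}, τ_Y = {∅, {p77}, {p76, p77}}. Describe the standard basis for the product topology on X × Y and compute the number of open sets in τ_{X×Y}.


Basis B = {∅ × ∅, {69} × {p77}, {71} × {p77}, {69} × {p76, p77}, {69, 71} × {p77}, {71} × {p76, p77}, {69, 70, 71} × {p77}, {69, 71} × {p76, p77}, {69, 70, 71} × {p76, p77}}; |τ_{X×Y}| = 14.

Enumerate products U × V with U ∈ τ_X, V ∈ τ_Y (deduplicated):
  ∅ × ∅ = {} (∅)
  {69} × {p77} = {(69,p77)}
  {71} × {p77} = {(71,p77)}
  {69} × {p76, p77} = {(69,p76), (69,p77)}
  {69, 71} × {p77} = {(69,p77), (71,p77)}
  {71} × {p76, p77} = {(71,p76), (71,p77)}
  {69, 70, 71} × {p77} = {(69,p77), (70,p77), (71,p77)}
  {69, 71} × {p76, p77} = {(69,p76), (69,p77), (71,p76), (71,p77)}
  {69, 70, 71} × {p76, p77} = {(69,p76), (69,p77), (70,p76), (70,p77), (71,p76), (71,p77)}
These 9 distinct sets form the basis B.
Close under arbitrary unions to get τ_{X×Y}; counting gives |τ_{X×Y}| = 14.


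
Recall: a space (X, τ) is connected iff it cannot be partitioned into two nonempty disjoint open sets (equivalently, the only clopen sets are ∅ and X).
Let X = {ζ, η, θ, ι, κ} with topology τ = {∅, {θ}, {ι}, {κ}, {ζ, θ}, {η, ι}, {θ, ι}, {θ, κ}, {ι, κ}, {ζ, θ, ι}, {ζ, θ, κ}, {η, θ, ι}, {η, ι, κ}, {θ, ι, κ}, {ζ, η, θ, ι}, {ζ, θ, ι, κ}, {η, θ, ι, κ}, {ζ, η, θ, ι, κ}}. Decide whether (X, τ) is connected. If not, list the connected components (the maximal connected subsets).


(X, τ) is disconnected; components = [{κ}, {ζ, θ}, {η, ι}].

Find clopen sets (U ∈ τ with X ∖ U ∈ τ):
  U = ∅, X ∖ U = {ζ, η, θ, ι, κ} — both open, so U is clopen.
  U = {κ}, X ∖ U = {ζ, η, θ, ι} — both open, so U is clopen.
  U = {ζ, θ}, X ∖ U = {η, ι, κ} — both open, so U is clopen.
  U = {η, ι}, X ∖ U = {ζ, θ, κ} — both open, so U is clopen.
  U = {ζ, θ, κ}, X ∖ U = {η, ι} — both open, so U is clopen.
  U = {η, ι, κ}, X ∖ U = {ζ, θ} — both open, so U is clopen.
  U = {ζ, η, θ, ι}, X ∖ U = {κ} — both open, so U is clopen.
  U = {ζ, η, θ, ι, κ}, X ∖ U = ∅ — both open, so U is clopen.
Nontrivial clopen(s) exist: e.g. {η, ι}. So (X, τ) is disconnected.
Compute connected components by grouping points that agree on all clopens:
  component: {κ}
  component: {ζ, θ}
  component: {η, ι}


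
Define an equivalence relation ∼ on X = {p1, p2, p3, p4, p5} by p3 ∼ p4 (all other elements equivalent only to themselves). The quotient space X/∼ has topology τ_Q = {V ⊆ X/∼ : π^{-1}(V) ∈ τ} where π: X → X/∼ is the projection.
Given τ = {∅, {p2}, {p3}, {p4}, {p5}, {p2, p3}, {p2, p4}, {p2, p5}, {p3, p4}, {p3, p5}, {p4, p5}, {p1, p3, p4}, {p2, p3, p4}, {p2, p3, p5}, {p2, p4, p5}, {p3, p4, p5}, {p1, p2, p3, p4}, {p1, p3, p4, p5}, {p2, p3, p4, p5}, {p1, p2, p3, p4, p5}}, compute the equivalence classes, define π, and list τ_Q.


X/∼ = {[p1], [p2], [p3=p4], [p5]}; |τ_Q| = 12.

Equivalence classes: [p1], [p2], [p3=p4], [p5].
Quotient map π: X → X/∼ sends p1 ↦ [p1], p2 ↦ [p2], p3 ↦ [p3=p4], p4 ↦ [p3=p4], p5 ↦ [p5].
For each subset V ⊆ X/∼, compute π^{-1}(V) ⊆ X and check whether π^{-1}(V) ∈ τ. V is open in τ_Q iff π^{-1}(V) ∈ τ.
  V = {}: π^{-1}(V) = ∅ ∈ τ ✓.
  V = {[p1]}: π^{-1}(V) = {p1} ∉ τ ✗.
  V = {[p2]}: π^{-1}(V) = {p2} ∈ τ ✓.
  V = {[p1], [p2]}: π^{-1}(V) = {p1, p2} ∉ τ ✗.
  V = {[p3=p4]}: π^{-1}(V) = {p3, p4} ∈ τ ✓.
  V = {[p1], [p3=p4]}: π^{-1}(V) = {p1, p3, p4} ∈ τ ✓.
  V = {[p2], [p3=p4]}: π^{-1}(V) = {p2, p3, p4} ∈ τ ✓.
  V = {[p1], [p2], [p3=p4]}: π^{-1}(V) = {p1, p2, p3, p4} ∈ τ ✓.
  V = {[p5]}: π^{-1}(V) = {p5} ∈ τ ✓.
  V = {[p1], [p5]}: π^{-1}(V) = {p1, p5} ∉ τ ✗.
  V = {[p2], [p5]}: π^{-1}(V) = {p2, p5} ∈ τ ✓.
  V = {[p1], [p2], [p5]}: π^{-1}(V) = {p1, p2, p5} ∉ τ ✗.
  V = {[p3=p4], [p5]}: π^{-1}(V) = {p3, p4, p5} ∈ τ ✓.
  V = {[p1], [p3=p4], [p5]}: π^{-1}(V) = {p1, p3, p4, p5} ∈ τ ✓.
  V = {[p2], [p3=p4], [p5]}: π^{-1}(V) = {p2, p3, p4, p5} ∈ τ ✓.
  V = {[p1], [p2], [p3=p4], [p5]}: π^{-1}(V) = {p1, p2, p3, p4, p5} ∈ τ ✓.
Open sets in the quotient: τ_Q = {{}, {[p2]}, {[p3=p4]}, {[p1], [p3=p4]}, {[p2], [p3=p4]}, {[p1], [p2], [p3=p4]}, {[p5]}, {[p2], [p5]}, {[p3=p4], [p5]}, {[p1], [p3=p4], [p5]}, {[p2], [p3=p4], [p5]}, {[p1], [p2], [p3=p4], [p5]}} (12 elements).


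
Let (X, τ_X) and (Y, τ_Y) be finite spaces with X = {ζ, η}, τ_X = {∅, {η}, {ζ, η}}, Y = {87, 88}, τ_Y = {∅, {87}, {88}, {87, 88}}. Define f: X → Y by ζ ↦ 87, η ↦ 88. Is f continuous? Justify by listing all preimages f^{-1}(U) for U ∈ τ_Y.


f is NOT continuous.

Compute f^{-1}(U) for each U ∈ τ_Y:
  U = ∅: f^{-1}(U) = ∅ ∈ τ_X ✓.
  U = {87}: f^{-1}(U) = {ζ} ∉ τ_X ✗.
  U = {88}: f^{-1}(U) = {η} ∈ τ_X ✓.
  U = {87, 88}: f^{-1}(U) = {ζ, η} ∈ τ_X ✓.
Found U = {87} with f^{-1}(U) = {ζ} not in τ_X. Therefore f is NOT continuous.


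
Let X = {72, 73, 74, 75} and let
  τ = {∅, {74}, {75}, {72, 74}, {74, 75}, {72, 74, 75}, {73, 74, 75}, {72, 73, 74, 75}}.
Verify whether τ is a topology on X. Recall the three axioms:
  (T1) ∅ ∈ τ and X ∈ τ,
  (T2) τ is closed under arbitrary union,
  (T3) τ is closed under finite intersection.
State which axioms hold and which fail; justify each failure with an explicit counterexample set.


τ IS a topology on X.

Axiom (T1): ∅ ∈ τ? Yes; X ∈ τ? Yes.
Axiom (T2/T3): check pairwise unions and intersections of members of τ.
All pairwise intersections and unions checked — each lies in τ. Therefore τ satisfies (T1), (T2), (T3): it IS a topology on X.


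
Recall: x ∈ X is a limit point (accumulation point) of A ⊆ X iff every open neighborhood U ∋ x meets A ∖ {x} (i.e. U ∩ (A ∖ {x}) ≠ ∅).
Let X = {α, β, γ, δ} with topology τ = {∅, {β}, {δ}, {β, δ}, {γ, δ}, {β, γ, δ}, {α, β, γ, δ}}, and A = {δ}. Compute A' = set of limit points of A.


A' = {α, γ}

For each x ∈ X, list the open sets U ∈ τ with x ∈ U, then check whether U ∩ (A ∖ {x}) ≠ ∅ for every such U.
  x = α: opens ∋ x are {α, β, γ, δ}; each meets A ∖ {α}, so x IS a limit point.
  x = β: open {β} ∋ x has {β} ∩ (A ∖ {β}) = ∅, so x is NOT a limit point.
  x = γ: opens ∋ x are {γ, δ}, {β, γ, δ}, {α, β, γ, δ}; each meets A ∖ {γ}, so x IS a limit point.
  x = δ: open {δ} ∋ x has {δ} ∩ (A ∖ {δ}) = ∅, so x is NOT a limit point.
Collecting: A' = {α, γ}.


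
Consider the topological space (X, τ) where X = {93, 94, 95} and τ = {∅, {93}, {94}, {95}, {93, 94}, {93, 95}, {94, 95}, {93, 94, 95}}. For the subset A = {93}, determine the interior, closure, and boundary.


int(A) = {93}, cl(A) = {93}, ∂A = ∅.

Closed sets in (X, τ) are complements of opens:
  closed(X, τ) = {∅, {93}, {94}, {95}, {93, 94}, {93, 95}, {94, 95}, {93, 94, 95}}.
int(A) = ⋃ {U ∈ τ : U ⊆ A}. Opens contained in A: ∅, {93}.
Taking the union of these: int(A) = {93}.
cl(A) = ⋂ {C closed : A ⊆ C}. Closed sets containing A: {93}, {93, 94}, {93, 95}, {93, 94, 95}.
Intersecting these: cl(A) = {93}.
∂A = cl(A) ∖ int(A) = {93} ∖ {93} = ∅.


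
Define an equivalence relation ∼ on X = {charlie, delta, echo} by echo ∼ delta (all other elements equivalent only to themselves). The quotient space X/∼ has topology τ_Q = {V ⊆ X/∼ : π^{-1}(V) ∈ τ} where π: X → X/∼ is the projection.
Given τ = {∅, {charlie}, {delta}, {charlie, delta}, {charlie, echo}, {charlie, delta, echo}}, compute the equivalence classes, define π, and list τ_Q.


X/∼ = {[charlie], [delta=echo]}; |τ_Q| = 3.

Equivalence classes: [charlie], [delta=echo].
Quotient map π: X → X/∼ sends charlie ↦ [charlie], delta ↦ [delta=echo], echo ↦ [delta=echo].
For each subset V ⊆ X/∼, compute π^{-1}(V) ⊆ X and check whether π^{-1}(V) ∈ τ. V is open in τ_Q iff π^{-1}(V) ∈ τ.
  V = {}: π^{-1}(V) = ∅ ∈ τ ✓.
  V = {[charlie]}: π^{-1}(V) = {charlie} ∈ τ ✓.
  V = {[delta=echo]}: π^{-1}(V) = {delta, echo} ∉ τ ✗.
  V = {[charlie], [delta=echo]}: π^{-1}(V) = {charlie, delta, echo} ∈ τ ✓.
Open sets in the quotient: τ_Q = {{}, {[charlie]}, {[charlie], [delta=echo]}} (3 elements).


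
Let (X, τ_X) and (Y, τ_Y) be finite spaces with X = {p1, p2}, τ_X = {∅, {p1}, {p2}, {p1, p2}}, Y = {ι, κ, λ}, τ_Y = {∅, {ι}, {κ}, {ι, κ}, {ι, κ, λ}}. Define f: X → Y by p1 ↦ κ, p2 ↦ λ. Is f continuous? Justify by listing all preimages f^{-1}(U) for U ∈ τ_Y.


f IS continuous.

Compute f^{-1}(U) for each U ∈ τ_Y:
  U = ∅: f^{-1}(U) = ∅ ∈ τ_X ✓.
  U = {ι}: f^{-1}(U) = ∅ ∈ τ_X ✓.
  U = {κ}: f^{-1}(U) = {p1} ∈ τ_X ✓.
  U = {ι, κ}: f^{-1}(U) = {p1} ∈ τ_X ✓.
  U = {ι, κ, λ}: f^{-1}(U) = {p1, p2} ∈ τ_X ✓.
Every preimage lies in τ_X, so f IS continuous.


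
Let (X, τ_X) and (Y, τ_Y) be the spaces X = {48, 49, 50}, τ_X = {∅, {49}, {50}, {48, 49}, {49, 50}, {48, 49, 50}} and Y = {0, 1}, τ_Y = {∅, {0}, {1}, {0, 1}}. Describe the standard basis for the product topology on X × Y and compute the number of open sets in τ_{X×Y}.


Basis B = {∅ × ∅, {49} × {0}, {49} × {1}, {50} × {0}, {50} × {1}, {48, 49} × {0}, {48, 49} × {1}, {49} × {0, 1}, {49, 50} × {0}, {49, 50} × {1}, {50} × {0, 1}, {48, 49, 50} × {0}, {48, 49, 50} × {1}, {48, 49} × {0, 1}, {49, 50} × {0, 1}, {48, 49, 50} × {0, 1}}; |τ_{X×Y}| = 36.

Enumerate products U × V with U ∈ τ_X, V ∈ τ_Y (deduplicated):
  ∅ × ∅ = {} (∅)
  {49} × {0} = {(49,0)}
  {49} × {1} = {(49,1)}
  {50} × {0} = {(50,0)}
  {50} × {1} = {(50,1)}
  {48, 49} × {0} = {(48,0), (49,0)}
  {48, 49} × {1} = {(48,1), (49,1)}
  {49} × {0, 1} = {(49,0), (49,1)}
  {49, 50} × {0} = {(49,0), (50,0)}
  {49, 50} × {1} = {(49,1), (50,1)}
  {50} × {0, 1} = {(50,0), (50,1)}
  {48, 49, 50} × {0} = {(48,0), (49,0), (50,0)}
  {48, 49, 50} × {1} = {(48,1), (49,1), (50,1)}
  {48, 49} × {0, 1} = {(48,0), (48,1), (49,0), (49,1)}
  {49, 50} × {0, 1} = {(49,0), (49,1), (50,0), (50,1)}
  {48, 49, 50} × {0, 1} = {(48,0), (48,1), (49,0), (49,1), (50,0), (50,1)}
These 16 distinct sets form the basis B.
Close under arbitrary unions to get τ_{X×Y}; counting gives |τ_{X×Y}| = 36.


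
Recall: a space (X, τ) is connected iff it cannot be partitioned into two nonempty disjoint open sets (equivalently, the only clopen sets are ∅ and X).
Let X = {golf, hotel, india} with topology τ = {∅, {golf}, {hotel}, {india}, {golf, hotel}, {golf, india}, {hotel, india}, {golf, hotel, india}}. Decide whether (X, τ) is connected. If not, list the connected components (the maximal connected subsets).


(X, τ) is disconnected; components = [{golf}, {hotel}, {india}].

Find clopen sets (U ∈ τ with X ∖ U ∈ τ):
  U = ∅, X ∖ U = {golf, hotel, india} — both open, so U is clopen.
  U = {golf}, X ∖ U = {hotel, india} — both open, so U is clopen.
  U = {hotel}, X ∖ U = {golf, india} — both open, so U is clopen.
  U = {india}, X ∖ U = {golf, hotel} — both open, so U is clopen.
  U = {golf, hotel}, X ∖ U = {india} — both open, so U is clopen.
  U = {golf, india}, X ∖ U = {hotel} — both open, so U is clopen.
  U = {hotel, india}, X ∖ U = {golf} — both open, so U is clopen.
  U = {golf, hotel, india}, X ∖ U = ∅ — both open, so U is clopen.
Nontrivial clopen(s) exist: e.g. {hotel, india}. So (X, τ) is disconnected.
Compute connected components by grouping points that agree on all clopens:
  component: {golf}
  component: {hotel}
  component: {india}


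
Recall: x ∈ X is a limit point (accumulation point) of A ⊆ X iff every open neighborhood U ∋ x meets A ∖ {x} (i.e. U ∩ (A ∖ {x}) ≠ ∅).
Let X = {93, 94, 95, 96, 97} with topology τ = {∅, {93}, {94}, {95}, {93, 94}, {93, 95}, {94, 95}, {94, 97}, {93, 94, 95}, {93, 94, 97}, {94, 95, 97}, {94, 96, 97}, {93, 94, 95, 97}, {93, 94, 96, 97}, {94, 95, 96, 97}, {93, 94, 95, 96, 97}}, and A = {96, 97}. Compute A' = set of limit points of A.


A' = {96}

For each x ∈ X, list the open sets U ∈ τ with x ∈ U, then check whether U ∩ (A ∖ {x}) ≠ ∅ for every such U.
  x = 93: open {93} ∋ x has {93} ∩ (A ∖ {93}) = ∅, so x is NOT a limit point.
  x = 94: open {94} ∋ x has {94} ∩ (A ∖ {94}) = ∅, so x is NOT a limit point.
  x = 95: open {95} ∋ x has {95} ∩ (A ∖ {95}) = ∅, so x is NOT a limit point.
  x = 96: opens ∋ x are {94, 96, 97}, {93, 94, 96, 97}, {94, 95, 96, 97}, {93, 94, 95, 96, 97}; each meets A ∖ {96}, so x IS a limit point.
  x = 97: open {94, 97} ∋ x has {94, 97} ∩ (A ∖ {97}) = ∅, so x is NOT a limit point.
Collecting: A' = {96}.


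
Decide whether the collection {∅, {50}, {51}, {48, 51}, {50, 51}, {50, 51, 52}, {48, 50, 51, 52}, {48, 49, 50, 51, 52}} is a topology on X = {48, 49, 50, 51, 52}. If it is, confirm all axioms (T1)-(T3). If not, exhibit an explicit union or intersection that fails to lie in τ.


τ is NOT a topology on X.

Axiom (T1): ∅ ∈ τ? Yes; X ∈ τ? Yes.
Axiom (T2/T3): check pairwise unions and intersections of members of τ.
Counterexample for (T2): {50} ∪ {48, 51} = {48, 50, 51} ∉ τ. Therefore τ is NOT a topology.


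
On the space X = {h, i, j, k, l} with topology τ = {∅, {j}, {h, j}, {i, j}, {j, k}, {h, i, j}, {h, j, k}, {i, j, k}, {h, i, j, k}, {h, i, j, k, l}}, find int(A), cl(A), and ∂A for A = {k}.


int(A) = ∅, cl(A) = {k, l}, ∂A = {k, l}.

Closed sets in (X, τ) are complements of opens:
  closed(X, τ) = {∅, {l}, {h, l}, {i, l}, {k, l}, {h, i, l}, {h, k, l}, {i, k, l}, {h, i, k, l}, {h, i, j, k, l}}.
int(A) = ⋃ {U ∈ τ : U ⊆ A}. Opens contained in A: ∅.
Taking the union of these: int(A) = ∅.
cl(A) = ⋂ {C closed : A ⊆ C}. Closed sets containing A: {k, l}, {h, k, l}, {i, k, l}, {h, i, k, l}, {h, i, j, k, l}.
Intersecting these: cl(A) = {k, l}.
∂A = cl(A) ∖ int(A) = {k, l} ∖ ∅ = {k, l}.


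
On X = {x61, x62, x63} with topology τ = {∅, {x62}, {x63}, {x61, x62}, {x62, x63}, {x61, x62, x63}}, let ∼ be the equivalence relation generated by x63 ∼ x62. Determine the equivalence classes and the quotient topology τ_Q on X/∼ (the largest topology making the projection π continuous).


X/∼ = {[x61], [x62=x63]}; |τ_Q| = 3.

Equivalence classes: [x61], [x62=x63].
Quotient map π: X → X/∼ sends x61 ↦ [x61], x62 ↦ [x62=x63], x63 ↦ [x62=x63].
For each subset V ⊆ X/∼, compute π^{-1}(V) ⊆ X and check whether π^{-1}(V) ∈ τ. V is open in τ_Q iff π^{-1}(V) ∈ τ.
  V = {}: π^{-1}(V) = ∅ ∈ τ ✓.
  V = {[x61]}: π^{-1}(V) = {x61} ∉ τ ✗.
  V = {[x62=x63]}: π^{-1}(V) = {x62, x63} ∈ τ ✓.
  V = {[x61], [x62=x63]}: π^{-1}(V) = {x61, x62, x63} ∈ τ ✓.
Open sets in the quotient: τ_Q = {{}, {[x62=x63]}, {[x61], [x62=x63]}} (3 elements).


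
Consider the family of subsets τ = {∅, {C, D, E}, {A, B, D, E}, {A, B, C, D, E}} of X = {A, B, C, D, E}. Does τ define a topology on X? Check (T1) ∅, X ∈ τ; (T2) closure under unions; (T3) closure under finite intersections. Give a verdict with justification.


τ is NOT a topology on X.

Axiom (T1): ∅ ∈ τ? Yes; X ∈ τ? Yes.
Axiom (T2/T3): check pairwise unions and intersections of members of τ.
Counterexample for (T3): {C, D, E} ∩ {A, B, D, E} = {D, E} ∉ τ. Therefore τ is NOT a topology.


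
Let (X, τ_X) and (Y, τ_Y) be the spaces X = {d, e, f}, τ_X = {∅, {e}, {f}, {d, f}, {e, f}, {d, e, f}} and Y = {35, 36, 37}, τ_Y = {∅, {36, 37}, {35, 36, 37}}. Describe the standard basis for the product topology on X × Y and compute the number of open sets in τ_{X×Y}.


Basis B = {∅ × ∅, {e} × {36, 37}, {f} × {36, 37}, {e} × {35, 36, 37}, {f} × {35, 36, 37}, {d, f} × {36, 37}, {e, f} × {36, 37}, {d, f} × {35, 36, 37}, {d, e, f} × {36, 37}, {e, f} × {35, 36, 37}, {d, e, f} × {35, 36, 37}}; |τ_{X×Y}| = 18.

Enumerate products U × V with U ∈ τ_X, V ∈ τ_Y (deduplicated):
  ∅ × ∅ = {} (∅)
  {e} × {36, 37} = {(e,36), (e,37)}
  {f} × {36, 37} = {(f,36), (f,37)}
  {e} × {35, 36, 37} = {(e,35), (e,36), (e,37)}
  {f} × {35, 36, 37} = {(f,35), (f,36), (f,37)}
  {d, f} × {36, 37} = {(d,36), (d,37), (f,36), (f,37)}
  {e, f} × {36, 37} = {(e,36), (e,37), (f,36), (f,37)}
  {d, f} × {35, 36, 37} = {(d,35), (d,36), (d,37), (f,35), (f,36), (f,37)}
  {d, e, f} × {36, 37} = {(d,36), (d,37), (e,36), (e,37), (f,36), (f,37)}
  {e, f} × {35, 36, 37} = {(e,35), (e,36), (e,37), (f,35), (f,36), (f,37)}
  {d, e, f} × {35, 36, 37} = {(d,35), (d,36), (d,37), (e,35), (e,36), (e,37), (f,35), (f,36), (f,37)}
These 11 distinct sets form the basis B.
Close under arbitrary unions to get τ_{X×Y}; counting gives |τ_{X×Y}| = 18.


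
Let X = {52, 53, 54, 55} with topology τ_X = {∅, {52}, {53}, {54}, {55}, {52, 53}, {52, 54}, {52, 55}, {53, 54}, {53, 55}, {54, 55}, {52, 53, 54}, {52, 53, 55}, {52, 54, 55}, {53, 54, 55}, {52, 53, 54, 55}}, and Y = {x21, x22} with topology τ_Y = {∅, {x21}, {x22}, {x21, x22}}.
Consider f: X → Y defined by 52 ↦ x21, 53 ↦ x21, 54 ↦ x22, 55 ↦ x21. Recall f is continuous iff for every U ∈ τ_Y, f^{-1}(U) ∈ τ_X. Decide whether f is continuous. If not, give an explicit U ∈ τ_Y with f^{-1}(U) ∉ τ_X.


f IS continuous.

Compute f^{-1}(U) for each U ∈ τ_Y:
  U = ∅: f^{-1}(U) = ∅ ∈ τ_X ✓.
  U = {x21}: f^{-1}(U) = {52, 53, 55} ∈ τ_X ✓.
  U = {x22}: f^{-1}(U) = {54} ∈ τ_X ✓.
  U = {x21, x22}: f^{-1}(U) = {52, 53, 54, 55} ∈ τ_X ✓.
Every preimage lies in τ_X, so f IS continuous.


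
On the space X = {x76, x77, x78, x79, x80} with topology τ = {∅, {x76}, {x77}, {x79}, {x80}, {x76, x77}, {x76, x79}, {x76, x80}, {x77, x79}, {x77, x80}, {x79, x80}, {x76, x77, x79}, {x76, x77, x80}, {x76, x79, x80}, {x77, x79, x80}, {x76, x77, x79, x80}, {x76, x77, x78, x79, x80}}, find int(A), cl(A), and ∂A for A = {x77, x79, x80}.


int(A) = {x77, x79, x80}, cl(A) = {x77, x78, x79, x80}, ∂A = {x78}.

Closed sets in (X, τ) are complements of opens:
  closed(X, τ) = {∅, {x78}, {x76, x78}, {x77, x78}, {x78, x79}, {x78, x80}, {x76, x77, x78}, {x76, x78, x79}, {x76, x78, x80}, {x77, x78, x79}, {x77, x78, x80}, {x78, x79, x80}, {x76, x77, x78, x79}, {x76, x77, x78, x80}, {x76, x78, x79, x80}, {x77, x78, x79, x80}, {x76, x77, x78, x79, x80}}.
int(A) = ⋃ {U ∈ τ : U ⊆ A}. Opens contained in A: ∅, {x77}, {x79}, {x80}, {x77, x79}, {x77, x80}, {x79, x80}, {x77, x79, x80}.
Taking the union of these: int(A) = {x77, x79, x80}.
cl(A) = ⋂ {C closed : A ⊆ C}. Closed sets containing A: {x77, x78, x79, x80}, {x76, x77, x78, x79, x80}.
Intersecting these: cl(A) = {x77, x78, x79, x80}.
∂A = cl(A) ∖ int(A) = {x77, x78, x79, x80} ∖ {x77, x79, x80} = {x78}.


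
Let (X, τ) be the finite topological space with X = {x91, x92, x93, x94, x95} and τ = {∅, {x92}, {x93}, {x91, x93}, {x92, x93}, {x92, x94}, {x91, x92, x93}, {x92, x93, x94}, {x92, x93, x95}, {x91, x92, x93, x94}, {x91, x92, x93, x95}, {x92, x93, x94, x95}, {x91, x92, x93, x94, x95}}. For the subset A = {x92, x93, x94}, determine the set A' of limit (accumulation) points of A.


A' = {x91, x94, x95}

For each x ∈ X, list the open sets U ∈ τ with x ∈ U, then check whether U ∩ (A ∖ {x}) ≠ ∅ for every such U.
  x = x91: opens ∋ x are {x91, x93}, {x91, x92, x93}, {x91, x92, x93, x94}, {x91, x92, x93, x95}, {x91, x92, x93, x94, x95}; each meets A ∖ {x91}, so x IS a limit point.
  x = x92: open {x92} ∋ x has {x92} ∩ (A ∖ {x92}) = ∅, so x is NOT a limit point.
  x = x93: open {x93} ∋ x has {x93} ∩ (A ∖ {x93}) = ∅, so x is NOT a limit point.
  x = x94: opens ∋ x are {x92, x94}, {x92, x93, x94}, {x91, x92, x93, x94}, {x92, x93, x94, x95}, {x91, x92, x93, x94, x95}; each meets A ∖ {x94}, so x IS a limit point.
  x = x95: opens ∋ x are {x92, x93, x95}, {x91, x92, x93, x95}, {x92, x93, x94, x95}, {x91, x92, x93, x94, x95}; each meets A ∖ {x95}, so x IS a limit point.
Collecting: A' = {x91, x94, x95}.


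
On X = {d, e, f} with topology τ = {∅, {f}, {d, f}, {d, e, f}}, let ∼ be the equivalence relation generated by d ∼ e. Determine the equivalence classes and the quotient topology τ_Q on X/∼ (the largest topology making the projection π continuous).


X/∼ = {[d=e], [f]}; |τ_Q| = 3.

Equivalence classes: [d=e], [f].
Quotient map π: X → X/∼ sends d ↦ [d=e], e ↦ [d=e], f ↦ [f].
For each subset V ⊆ X/∼, compute π^{-1}(V) ⊆ X and check whether π^{-1}(V) ∈ τ. V is open in τ_Q iff π^{-1}(V) ∈ τ.
  V = {}: π^{-1}(V) = ∅ ∈ τ ✓.
  V = {[d=e]}: π^{-1}(V) = {d, e} ∉ τ ✗.
  V = {[f]}: π^{-1}(V) = {f} ∈ τ ✓.
  V = {[d=e], [f]}: π^{-1}(V) = {d, e, f} ∈ τ ✓.
Open sets in the quotient: τ_Q = {{}, {[f]}, {[d=e], [f]}} (3 elements).


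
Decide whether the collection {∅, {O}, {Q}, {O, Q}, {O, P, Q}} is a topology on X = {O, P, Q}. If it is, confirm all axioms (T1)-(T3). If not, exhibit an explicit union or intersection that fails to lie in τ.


τ IS a topology on X.

Axiom (T1): ∅ ∈ τ? Yes; X ∈ τ? Yes.
Axiom (T2/T3): check pairwise unions and intersections of members of τ.
All pairwise intersections and unions checked — each lies in τ. Therefore τ satisfies (T1), (T2), (T3): it IS a topology on X.


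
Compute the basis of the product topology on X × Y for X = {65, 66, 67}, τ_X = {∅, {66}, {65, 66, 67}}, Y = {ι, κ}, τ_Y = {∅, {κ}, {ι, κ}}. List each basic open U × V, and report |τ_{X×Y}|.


Basis B = {∅ × ∅, {66} × {κ}, {66} × {ι, κ}, {65, 66, 67} × {κ}, {65, 66, 67} × {ι, κ}}; |τ_{X×Y}| = 6.

Enumerate products U × V with U ∈ τ_X, V ∈ τ_Y (deduplicated):
  ∅ × ∅ = {} (∅)
  {66} × {κ} = {(66,κ)}
  {66} × {ι, κ} = {(66,ι), (66,κ)}
  {65, 66, 67} × {κ} = {(65,κ), (66,κ), (67,κ)}
  {65, 66, 67} × {ι, κ} = {(65,ι), (65,κ), (66,ι), (66,κ), (67,ι), (67,κ)}
These 5 distinct sets form the basis B.
Close under arbitrary unions to get τ_{X×Y}; counting gives |τ_{X×Y}| = 6.


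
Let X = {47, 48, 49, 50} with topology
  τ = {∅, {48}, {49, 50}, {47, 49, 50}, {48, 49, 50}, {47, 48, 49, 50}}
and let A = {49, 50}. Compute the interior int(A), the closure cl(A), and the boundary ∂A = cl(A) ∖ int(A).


int(A) = {49, 50}, cl(A) = {47, 49, 50}, ∂A = {47}.

Closed sets in (X, τ) are complements of opens:
  closed(X, τ) = {∅, {47}, {48}, {47, 48}, {47, 49, 50}, {47, 48, 49, 50}}.
int(A) = ⋃ {U ∈ τ : U ⊆ A}. Opens contained in A: ∅, {49, 50}.
Taking the union of these: int(A) = {49, 50}.
cl(A) = ⋂ {C closed : A ⊆ C}. Closed sets containing A: {47, 49, 50}, {47, 48, 49, 50}.
Intersecting these: cl(A) = {47, 49, 50}.
∂A = cl(A) ∖ int(A) = {47, 49, 50} ∖ {49, 50} = {47}.


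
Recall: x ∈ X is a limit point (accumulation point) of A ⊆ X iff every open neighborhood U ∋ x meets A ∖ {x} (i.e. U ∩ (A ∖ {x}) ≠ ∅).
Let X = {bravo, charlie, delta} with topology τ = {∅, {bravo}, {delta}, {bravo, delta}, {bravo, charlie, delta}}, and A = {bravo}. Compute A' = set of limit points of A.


A' = {charlie}

For each x ∈ X, list the open sets U ∈ τ with x ∈ U, then check whether U ∩ (A ∖ {x}) ≠ ∅ for every such U.
  x = bravo: open {bravo} ∋ x has {bravo} ∩ (A ∖ {bravo}) = ∅, so x is NOT a limit point.
  x = charlie: opens ∋ x are {bravo, charlie, delta}; each meets A ∖ {charlie}, so x IS a limit point.
  x = delta: open {delta} ∋ x has {delta} ∩ (A ∖ {delta}) = ∅, so x is NOT a limit point.
Collecting: A' = {charlie}.


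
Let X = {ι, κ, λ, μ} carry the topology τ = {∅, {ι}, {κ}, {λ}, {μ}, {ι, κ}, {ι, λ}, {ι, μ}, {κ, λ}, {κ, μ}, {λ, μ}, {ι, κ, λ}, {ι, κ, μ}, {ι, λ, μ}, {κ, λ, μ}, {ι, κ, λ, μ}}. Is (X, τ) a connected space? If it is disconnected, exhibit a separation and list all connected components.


(X, τ) is disconnected; components = [{ι}, {κ}, {λ}, {μ}].

Find clopen sets (U ∈ τ with X ∖ U ∈ τ):
  U = ∅, X ∖ U = {ι, κ, λ, μ} — both open, so U is clopen.
  U = {ι}, X ∖ U = {κ, λ, μ} — both open, so U is clopen.
  U = {κ}, X ∖ U = {ι, λ, μ} — both open, so U is clopen.
  U = {λ}, X ∖ U = {ι, κ, μ} — both open, so U is clopen.
  U = {μ}, X ∖ U = {ι, κ, λ} — both open, so U is clopen.
  U = {ι, κ}, X ∖ U = {λ, μ} — both open, so U is clopen.
  U = {ι, λ}, X ∖ U = {κ, μ} — both open, so U is clopen.
  U = {ι, μ}, X ∖ U = {κ, λ} — both open, so U is clopen.
  U = {κ, λ}, X ∖ U = {ι, μ} — both open, so U is clopen.
  U = {κ, μ}, X ∖ U = {ι, λ} — both open, so U is clopen.
  U = {λ, μ}, X ∖ U = {ι, κ} — both open, so U is clopen.
  U = {ι, κ, λ}, X ∖ U = {μ} — both open, so U is clopen.
  U = {ι, κ, μ}, X ∖ U = {λ} — both open, so U is clopen.
  U = {ι, λ, μ}, X ∖ U = {κ} — both open, so U is clopen.
  U = {κ, λ, μ}, X ∖ U = {ι} — both open, so U is clopen.
  U = {ι, κ, λ, μ}, X ∖ U = ∅ — both open, so U is clopen.
Nontrivial clopen(s) exist: e.g. {ι, κ}. So (X, τ) is disconnected.
Compute connected components by grouping points that agree on all clopens:
  component: {ι}
  component: {κ}
  component: {λ}
  component: {μ}


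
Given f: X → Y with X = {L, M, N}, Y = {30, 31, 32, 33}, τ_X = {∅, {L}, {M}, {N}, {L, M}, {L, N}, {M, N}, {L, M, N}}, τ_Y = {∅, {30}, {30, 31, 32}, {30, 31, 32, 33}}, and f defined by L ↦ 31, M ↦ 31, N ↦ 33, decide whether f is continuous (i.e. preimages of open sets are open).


f IS continuous.

Compute f^{-1}(U) for each U ∈ τ_Y:
  U = ∅: f^{-1}(U) = ∅ ∈ τ_X ✓.
  U = {30}: f^{-1}(U) = ∅ ∈ τ_X ✓.
  U = {30, 31, 32}: f^{-1}(U) = {L, M} ∈ τ_X ✓.
  U = {30, 31, 32, 33}: f^{-1}(U) = {L, M, N} ∈ τ_X ✓.
Every preimage lies in τ_X, so f IS continuous.


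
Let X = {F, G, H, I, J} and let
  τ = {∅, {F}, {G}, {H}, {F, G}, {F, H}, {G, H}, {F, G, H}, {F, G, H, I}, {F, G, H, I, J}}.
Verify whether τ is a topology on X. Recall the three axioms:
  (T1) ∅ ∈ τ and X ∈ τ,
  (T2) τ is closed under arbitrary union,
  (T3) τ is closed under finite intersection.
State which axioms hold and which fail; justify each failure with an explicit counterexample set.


τ IS a topology on X.

Axiom (T1): ∅ ∈ τ? Yes; X ∈ τ? Yes.
Axiom (T2/T3): check pairwise unions and intersections of members of τ.
All pairwise intersections and unions checked — each lies in τ. Therefore τ satisfies (T1), (T2), (T3): it IS a topology on X.


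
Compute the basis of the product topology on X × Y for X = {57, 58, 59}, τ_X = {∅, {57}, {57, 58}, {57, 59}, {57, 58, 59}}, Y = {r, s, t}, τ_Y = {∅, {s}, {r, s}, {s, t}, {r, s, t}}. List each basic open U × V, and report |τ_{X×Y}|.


Basis B = {∅ × ∅, {57} × {s}, {57} × {r, s}, {57} × {s, t}, {57, 58} × {s}, {57, 59} × {s}, {57} × {r, s, t}, {57, 58, 59} × {s}, {57, 58} × {r, s}, {57, 59} × {r, s}, {57, 58} × {s, t}, {57, 59} × {s, t}, {57, 58} × {r, s, t}, {57, 59} × {r, s, t}, {57, 58, 59} × {r, s}, {57, 58, 59} × {s, t}, {57, 58, 59} × {r, s, t}}; |τ_{X×Y}| = 48.

Enumerate products U × V with U ∈ τ_X, V ∈ τ_Y (deduplicated):
  ∅ × ∅ = {} (∅)
  {57} × {s} = {(57,s)}
  {57} × {r, s} = {(57,r), (57,s)}
  {57} × {s, t} = {(57,s), (57,t)}
  {57, 58} × {s} = {(57,s), (58,s)}
  {57, 59} × {s} = {(57,s), (59,s)}
  {57} × {r, s, t} = {(57,r), (57,s), (57,t)}
  {57, 58, 59} × {s} = {(57,s), (58,s), (59,s)}
  {57, 58} × {r, s} = {(57,r), (57,s), (58,r), (58,s)}
  {57, 59} × {r, s} = {(57,r), (57,s), (59,r), (59,s)}
  {57, 58} × {s, t} = {(57,s), (57,t), (58,s), (58,t)}
  {57, 59} × {s, t} = {(57,s), (57,t), (59,s), (59,t)}
  {57, 58} × {r, s, t} = {(57,r), (57,s), (57,t), (58,r), (58,s), (58,t)}
  {57, 59} × {r, s, t} = {(57,r), (57,s), (57,t), (59,r), (59,s), (59,t)}
  {57, 58, 59} × {r, s} = {(57,r), (57,s), (58,r), (58,s), (59,r), (59,s)}
  {57, 58, 59} × {s, t} = {(57,s), (57,t), (58,s), (58,t), (59,s), (59,t)}
  {57, 58, 59} × {r, s, t} = {(57,r), (57,s), (57,t), (58,r), (58,s), (58,t), (59,r), (59,s), (59,t)}
These 17 distinct sets form the basis B.
Close under arbitrary unions to get τ_{X×Y}; counting gives |τ_{X×Y}| = 48.
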